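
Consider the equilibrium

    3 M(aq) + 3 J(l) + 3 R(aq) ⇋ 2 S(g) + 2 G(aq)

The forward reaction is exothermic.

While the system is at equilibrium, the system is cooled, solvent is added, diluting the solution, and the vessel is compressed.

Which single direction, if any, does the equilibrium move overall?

The forward reaction is exothermic. Lowering T favours the exothermic direction — shift to the right.
Dilution lowers every aqueous concentration by the same factor. Δn_aq = 2 − 6 = -4, so the system shifts toward the side with more dissolved moles — to the left.
Gas moles: reactants 0, products 2 (Δn_gas = +2). Compression shifts the system toward the side with fewer moles of gas — to the left.
The individual effects push in opposite directions; without quantitative information the net direction cannot be determined.

cannot be determined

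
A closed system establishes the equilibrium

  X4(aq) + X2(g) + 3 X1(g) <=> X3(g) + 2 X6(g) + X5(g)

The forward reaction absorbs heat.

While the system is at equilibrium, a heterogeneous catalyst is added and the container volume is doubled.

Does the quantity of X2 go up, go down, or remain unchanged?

A catalyst speeds both forward and reverse rates equally; it changes neither Q nor K — no shift from this change.
Gas moles: reactants 4, products 4. Δn_gas = 0, so a volume change leaves Q equal to K — no shift from this change.
No net shift occurs, so the amount of X2 is unchanged.

unchanged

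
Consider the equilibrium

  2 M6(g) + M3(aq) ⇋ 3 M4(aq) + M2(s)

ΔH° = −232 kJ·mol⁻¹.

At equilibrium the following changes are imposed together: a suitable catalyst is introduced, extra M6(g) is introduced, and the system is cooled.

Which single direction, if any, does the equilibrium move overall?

right

A catalyst speeds both forward and reverse rates equally; it changes neither Q nor K — no shift from this change.
Adding M6 (g), a reactant, drives the reaction to the right.
The forward reaction is exothermic. Lowering T favours the exothermic direction — shift to the right.
Only the nonzero effect(s) matter; the net shift is to the right.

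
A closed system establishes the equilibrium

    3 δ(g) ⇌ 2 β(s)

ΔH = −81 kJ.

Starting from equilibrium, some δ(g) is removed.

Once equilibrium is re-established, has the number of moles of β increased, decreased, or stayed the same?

Removing δ (g), a reactant, drives the reaction to the left.
The net shift is to the left. β is a product, so its amount decreases.

decreases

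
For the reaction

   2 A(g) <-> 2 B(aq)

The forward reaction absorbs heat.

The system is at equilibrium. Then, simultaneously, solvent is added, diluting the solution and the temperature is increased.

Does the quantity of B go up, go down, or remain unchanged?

Dilution lowers every aqueous concentration by the same factor. Δn_aq = 2 − 0 = +2, so the system shifts toward the side with more dissolved moles — to the right.
The forward reaction is endothermic. Raising T favours the endothermic direction — shift to the right.
The net shift is to the right. B is a product, so its amount increases.

increases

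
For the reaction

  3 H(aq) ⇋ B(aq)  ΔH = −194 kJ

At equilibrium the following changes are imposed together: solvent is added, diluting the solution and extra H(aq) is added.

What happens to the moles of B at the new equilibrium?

Dilution lowers every aqueous concentration by the same factor. Δn_aq = 1 − 3 = -2, so the system shifts toward the side with more dissolved moles — to the left.
Adding H (aq), a reactant, drives the reaction to the right.
The two effects oppose each other, so the net shift — and hence the change in B — cannot be determined from the given information.

cannot be determined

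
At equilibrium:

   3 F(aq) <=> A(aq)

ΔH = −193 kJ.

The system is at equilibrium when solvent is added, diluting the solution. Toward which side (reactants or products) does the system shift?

Dilution lowers every aqueous concentration by the same factor. Δn_aq = 1 − 3 = -2, so the system shifts toward the side with more dissolved moles — to the left.

left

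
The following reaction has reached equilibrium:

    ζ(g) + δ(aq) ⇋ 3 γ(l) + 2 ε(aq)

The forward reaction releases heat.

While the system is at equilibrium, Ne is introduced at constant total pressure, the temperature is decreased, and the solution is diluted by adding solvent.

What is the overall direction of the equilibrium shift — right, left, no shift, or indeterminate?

Adding inert gas at constant total pressure expands the volume and lowers every reacting partial pressure. With Δn_gas = 0 − 1 = -1, Q moves away from K toward the side with fewer gas moles, so the system shifts toward the side with more gas moles — to the left.
The forward reaction is exothermic. Lowering T favours the exothermic direction — shift to the right.
Dilution lowers every aqueous concentration by the same factor. Δn_aq = 2 − 1 = +1, so the system shifts toward the side with more dissolved moles — to the right.
The individual effects push in opposite directions; without quantitative information the net direction cannot be determined.

cannot be determined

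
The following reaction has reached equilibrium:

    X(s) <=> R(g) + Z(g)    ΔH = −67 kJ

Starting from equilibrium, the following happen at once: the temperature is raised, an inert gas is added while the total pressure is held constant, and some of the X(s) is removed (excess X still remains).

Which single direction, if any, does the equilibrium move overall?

cannot be determined

The forward reaction is exothermic. Raising T favours the endothermic direction — shift to the left.
Adding inert gas at constant total pressure expands the volume and lowers every reacting partial pressure. With Δn_gas = 2 − 0 = +2, Q moves away from K toward the side with fewer gas moles, so the system shifts toward the side with more gas moles — to the right.
X is a pure solid; its activity is 1 regardless of amount, so Q is unaffected — no shift from this change.
The individual effects push in opposite directions; without quantitative information the net direction cannot be determined.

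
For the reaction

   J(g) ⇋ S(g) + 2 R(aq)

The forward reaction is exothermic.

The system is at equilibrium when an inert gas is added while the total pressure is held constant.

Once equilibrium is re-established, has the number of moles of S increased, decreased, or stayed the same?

Adding inert gas at constant total pressure expands the volume, scaling every reacting partial pressure by the same factor. Δn_gas = 1 − 1 = 0, so Q is unchanged — no shift.
No net shift occurs, so the amount of S is unchanged.

unchanged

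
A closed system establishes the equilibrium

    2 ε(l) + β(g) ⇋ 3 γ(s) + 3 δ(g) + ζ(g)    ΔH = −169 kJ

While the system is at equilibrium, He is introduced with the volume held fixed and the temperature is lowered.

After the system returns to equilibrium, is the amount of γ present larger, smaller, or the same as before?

At constant volume, adding an inert gas leaves every reacting species' partial pressure unchanged, so Q is unchanged — no shift from this change.
The forward reaction is exothermic. Lowering T favours the exothermic direction — shift to the right.
The net shift is to the right. γ is a product, so its amount increases.

increases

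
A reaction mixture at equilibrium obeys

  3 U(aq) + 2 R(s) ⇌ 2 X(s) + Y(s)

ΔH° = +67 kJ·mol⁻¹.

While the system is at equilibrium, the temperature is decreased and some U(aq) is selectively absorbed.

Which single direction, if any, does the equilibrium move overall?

left

The forward reaction is endothermic. Lowering T favours the exothermic direction — shift to the left.
Removing U (aq), a reactant, drives the reaction to the left.
All effects act in the same direction — net shift to the left.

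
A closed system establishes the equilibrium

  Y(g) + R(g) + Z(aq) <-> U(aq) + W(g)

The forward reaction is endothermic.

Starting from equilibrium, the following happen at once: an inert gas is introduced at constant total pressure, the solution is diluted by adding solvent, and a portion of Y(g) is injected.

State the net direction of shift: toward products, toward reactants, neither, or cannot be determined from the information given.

Adding inert gas at constant total pressure expands the volume and lowers every reacting partial pressure. With Δn_gas = 1 − 2 = -1, Q moves away from K toward the side with fewer gas moles, so the system shifts toward the side with more gas moles — to the left.
Dilution scales every aqueous concentration by the same factor. Δn_aq = 1 − 1 = 0, so Q is unchanged — no shift.
Adding Y (g), a reactant, drives the reaction to the right.
The individual effects push in opposite directions; without quantitative information the net direction cannot be determined.

cannot be determined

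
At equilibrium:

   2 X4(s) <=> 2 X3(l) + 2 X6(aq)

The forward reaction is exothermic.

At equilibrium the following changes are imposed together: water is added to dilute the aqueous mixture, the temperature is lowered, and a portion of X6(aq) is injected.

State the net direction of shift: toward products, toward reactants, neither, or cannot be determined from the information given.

Dilution lowers every aqueous concentration by the same factor. Δn_aq = 2 − 0 = +2, so the system shifts toward the side with more dissolved moles — to the right.
The forward reaction is exothermic. Lowering T favours the exothermic direction — shift to the right.
Adding X6 (aq), a product, drives the reaction to the left.
The individual effects push in opposite directions; without quantitative information the net direction cannot be determined.

cannot be determined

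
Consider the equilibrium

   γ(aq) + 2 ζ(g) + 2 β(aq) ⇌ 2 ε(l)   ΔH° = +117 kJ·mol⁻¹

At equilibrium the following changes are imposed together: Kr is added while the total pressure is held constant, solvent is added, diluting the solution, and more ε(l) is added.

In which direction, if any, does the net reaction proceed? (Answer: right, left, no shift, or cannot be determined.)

left

Adding inert gas at constant total pressure expands the volume and lowers every reacting partial pressure. With Δn_gas = 0 − 2 = -2, Q moves away from K toward the side with fewer gas moles, so the system shifts toward the side with more gas moles — to the left.
Dilution lowers every aqueous concentration by the same factor. Δn_aq = 0 − 3 = -3, so the system shifts toward the side with more dissolved moles — to the left.
ε is a pure liquid; its activity is 1 regardless of amount, so Q is unaffected — no shift from this change.
Only the nonzero effect(s) matter; the net shift is to the left.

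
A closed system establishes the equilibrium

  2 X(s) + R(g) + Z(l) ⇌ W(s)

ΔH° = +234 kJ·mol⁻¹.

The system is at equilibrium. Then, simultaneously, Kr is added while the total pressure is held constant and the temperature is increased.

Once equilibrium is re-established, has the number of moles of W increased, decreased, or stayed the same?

cannot be determined

Adding inert gas at constant total pressure expands the volume and lowers every reacting partial pressure. With Δn_gas = 0 − 1 = -1, Q moves away from K toward the side with fewer gas moles, so the system shifts toward the side with more gas moles — to the left.
The forward reaction is endothermic. Raising T favours the endothermic direction — shift to the right.
The two effects oppose each other, so the net shift — and hence the change in W — cannot be determined from the given information.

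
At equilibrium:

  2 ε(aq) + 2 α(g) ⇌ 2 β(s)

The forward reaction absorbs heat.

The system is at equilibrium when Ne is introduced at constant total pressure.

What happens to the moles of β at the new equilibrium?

Adding inert gas at constant total pressure expands the volume and lowers every reacting partial pressure. With Δn_gas = 0 − 2 = -2, Q moves away from K toward the side with fewer gas moles, so the system shifts toward the side with more gas moles — to the left.
The net shift is to the left. β is a product, so its amount decreases.

decreases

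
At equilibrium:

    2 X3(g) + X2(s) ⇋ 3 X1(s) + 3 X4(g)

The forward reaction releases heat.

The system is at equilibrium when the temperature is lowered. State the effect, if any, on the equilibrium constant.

K depends on temperature via the van 't Hoff relation. The forward reaction is exothermic, so lowering T increases K.

increases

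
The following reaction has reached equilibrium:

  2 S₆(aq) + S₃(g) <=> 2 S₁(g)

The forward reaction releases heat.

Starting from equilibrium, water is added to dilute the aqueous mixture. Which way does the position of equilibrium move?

Dilution lowers every aqueous concentration by the same factor. Δn_aq = 0 − 2 = -2, so the system shifts toward the side with more dissolved moles — to the left.

left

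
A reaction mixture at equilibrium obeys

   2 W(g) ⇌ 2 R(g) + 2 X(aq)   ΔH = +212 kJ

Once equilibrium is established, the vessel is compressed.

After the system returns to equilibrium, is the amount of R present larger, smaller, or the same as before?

Gas moles: reactants 2, products 2. Δn_gas = 0, so a volume change leaves Q equal to K — no shift from this change.
No net shift occurs, so the amount of R is unchanged.

unchanged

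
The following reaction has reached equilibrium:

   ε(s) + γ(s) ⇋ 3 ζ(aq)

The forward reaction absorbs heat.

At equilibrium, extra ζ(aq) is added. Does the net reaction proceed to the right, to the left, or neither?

Adding ζ (aq), a product, drives the reaction to the left.

left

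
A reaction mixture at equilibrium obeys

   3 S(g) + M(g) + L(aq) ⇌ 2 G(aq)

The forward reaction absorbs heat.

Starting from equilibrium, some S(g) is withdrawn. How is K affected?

The equilibrium constant depends only on temperature. This perturbation may move the position of equilibrium, but since T is unchanged, K itself is unchanged.

unchanged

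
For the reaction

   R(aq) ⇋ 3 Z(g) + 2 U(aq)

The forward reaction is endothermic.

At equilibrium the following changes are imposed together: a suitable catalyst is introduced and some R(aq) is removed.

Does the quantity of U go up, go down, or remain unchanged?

decreases

A catalyst speeds both forward and reverse rates equally; it changes neither Q nor K — no shift from this change.
Removing R (aq), a reactant, drives the reaction to the left.
The net shift is to the left. U is a product, so its amount decreases.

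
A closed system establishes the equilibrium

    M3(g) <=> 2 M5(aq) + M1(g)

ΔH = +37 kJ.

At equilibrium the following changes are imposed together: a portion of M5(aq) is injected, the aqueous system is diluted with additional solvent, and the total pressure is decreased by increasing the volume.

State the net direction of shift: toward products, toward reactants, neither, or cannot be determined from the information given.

cannot be determined

Adding M5 (aq), a product, drives the reaction to the left.
Dilution lowers every aqueous concentration by the same factor. Δn_aq = 2 − 0 = +2, so the system shifts toward the side with more dissolved moles — to the right.
Gas moles: reactants 1, products 1. Δn_gas = 0, so a volume change leaves Q equal to K — no shift from this change.
The individual effects push in opposite directions; without quantitative information the net direction cannot be determined.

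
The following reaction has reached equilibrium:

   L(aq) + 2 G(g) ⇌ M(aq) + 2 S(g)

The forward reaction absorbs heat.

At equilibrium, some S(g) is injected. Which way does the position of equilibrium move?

left

Adding S (g), a product, drives the reaction to the left.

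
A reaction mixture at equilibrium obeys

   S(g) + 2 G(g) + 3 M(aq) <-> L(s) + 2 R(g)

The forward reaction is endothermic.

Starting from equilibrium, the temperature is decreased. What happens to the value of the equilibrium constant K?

decreases

K depends on temperature via the van 't Hoff relation. The forward reaction is endothermic, so lowering T decreases K.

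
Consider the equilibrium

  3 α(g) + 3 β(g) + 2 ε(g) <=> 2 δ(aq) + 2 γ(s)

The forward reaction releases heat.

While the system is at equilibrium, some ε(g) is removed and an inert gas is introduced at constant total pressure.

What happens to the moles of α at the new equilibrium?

Removing ε (g), a reactant, drives the reaction to the left.
Adding inert gas at constant total pressure expands the volume and lowers every reacting partial pressure. With Δn_gas = 0 − 8 = -8, Q moves away from K toward the side with fewer gas moles, so the system shifts toward the side with more gas moles — to the left.
The net shift is to the left. α is a reactant, so its amount increases.

increases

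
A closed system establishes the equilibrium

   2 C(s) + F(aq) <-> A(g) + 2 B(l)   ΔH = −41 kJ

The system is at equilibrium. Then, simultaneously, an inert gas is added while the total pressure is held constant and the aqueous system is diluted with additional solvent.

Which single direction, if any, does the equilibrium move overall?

Adding inert gas at constant total pressure expands the volume and lowers every reacting partial pressure. With Δn_gas = 1 − 0 = +1, Q moves away from K toward the side with fewer gas moles, so the system shifts toward the side with more gas moles — to the right.
Dilution lowers every aqueous concentration by the same factor. Δn_aq = 0 − 1 = -1, so the system shifts toward the side with more dissolved moles — to the left.
The individual effects push in opposite directions; without quantitative information the net direction cannot be determined.

cannot be determined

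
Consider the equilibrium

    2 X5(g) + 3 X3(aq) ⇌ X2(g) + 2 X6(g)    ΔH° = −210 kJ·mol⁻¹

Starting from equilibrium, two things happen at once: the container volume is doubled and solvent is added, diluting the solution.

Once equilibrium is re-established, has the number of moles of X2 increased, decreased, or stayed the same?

Gas moles: reactants 2, products 3 (Δn_gas = +1). Expansion shifts the system toward the side with more moles of gas — to the right.
Dilution lowers every aqueous concentration by the same factor. Δn_aq = 0 − 3 = -3, so the system shifts toward the side with more dissolved moles — to the left.
The two effects oppose each other, so the net shift — and hence the change in X2 — cannot be determined from the given information.

cannot be determined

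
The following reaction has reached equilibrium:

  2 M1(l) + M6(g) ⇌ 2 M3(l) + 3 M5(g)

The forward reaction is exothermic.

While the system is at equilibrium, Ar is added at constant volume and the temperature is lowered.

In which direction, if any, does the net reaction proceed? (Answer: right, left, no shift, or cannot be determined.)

At constant volume, adding an inert gas leaves every reacting species' partial pressure unchanged, so Q is unchanged — no shift from this change.
The forward reaction is exothermic. Lowering T favours the exothermic direction — shift to the right.
Only the nonzero effect(s) matter; the net shift is to the right.

right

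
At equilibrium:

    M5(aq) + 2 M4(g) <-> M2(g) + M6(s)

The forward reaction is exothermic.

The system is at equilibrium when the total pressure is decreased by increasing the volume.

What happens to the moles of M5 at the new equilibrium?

increases

Gas moles: reactants 2, products 1 (Δn_gas = -1). Expansion shifts the system toward the side with more moles of gas — to the left.
The net shift is to the left. M5 is a reactant, so its amount increases.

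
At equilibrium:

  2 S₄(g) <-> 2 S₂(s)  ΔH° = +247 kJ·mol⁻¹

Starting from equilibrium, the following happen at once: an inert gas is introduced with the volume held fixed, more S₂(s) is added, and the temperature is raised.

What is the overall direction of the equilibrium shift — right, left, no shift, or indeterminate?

At constant volume, adding an inert gas leaves every reacting species' partial pressure unchanged, so Q is unchanged — no shift from this change.
S₂ is a pure solid; its activity is 1 regardless of amount, so Q is unaffected — no shift from this change.
The forward reaction is endothermic. Raising T favours the endothermic direction — shift to the right.
Only the nonzero effect(s) matter; the net shift is to the right.

right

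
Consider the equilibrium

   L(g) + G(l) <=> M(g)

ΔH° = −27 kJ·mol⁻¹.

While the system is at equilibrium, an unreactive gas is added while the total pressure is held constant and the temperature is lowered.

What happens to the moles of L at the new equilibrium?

Adding inert gas at constant total pressure expands the volume, scaling every reacting partial pressure by the same factor. Δn_gas = 1 − 1 = 0, so Q is unchanged — no shift.
The forward reaction is exothermic. Lowering T favours the exothermic direction — shift to the right.
The net shift is to the right. L is a reactant, so its amount decreases.

decreases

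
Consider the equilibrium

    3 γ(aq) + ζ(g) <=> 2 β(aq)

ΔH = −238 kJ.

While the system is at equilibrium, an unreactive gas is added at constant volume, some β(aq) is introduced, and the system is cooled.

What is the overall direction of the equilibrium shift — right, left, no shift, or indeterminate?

cannot be determined

At constant volume, adding an inert gas leaves every reacting species' partial pressure unchanged, so Q is unchanged — no shift from this change.
Adding β (aq), a product, drives the reaction to the left.
The forward reaction is exothermic. Lowering T favours the exothermic direction — shift to the right.
The individual effects push in opposite directions; without quantitative information the net direction cannot be determined.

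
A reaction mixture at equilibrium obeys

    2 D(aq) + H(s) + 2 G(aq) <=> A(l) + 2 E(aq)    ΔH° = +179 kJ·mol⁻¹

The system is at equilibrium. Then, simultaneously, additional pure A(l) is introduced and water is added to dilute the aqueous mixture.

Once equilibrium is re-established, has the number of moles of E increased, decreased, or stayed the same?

decreases

A is a pure liquid; its activity is 1 regardless of amount, so Q is unaffected — no shift from this change.
Dilution lowers every aqueous concentration by the same factor. Δn_aq = 2 − 4 = -2, so the system shifts toward the side with more dissolved moles — to the left.
The net shift is to the left. E is a product, so its amount decreases.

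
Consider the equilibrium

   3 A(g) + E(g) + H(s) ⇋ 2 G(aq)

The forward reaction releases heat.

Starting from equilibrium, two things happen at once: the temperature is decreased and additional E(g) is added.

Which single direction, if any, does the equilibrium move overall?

right

The forward reaction is exothermic. Lowering T favours the exothermic direction — shift to the right.
Adding E (g), a reactant, drives the reaction to the right.
All effects act in the same direction — net shift to the right.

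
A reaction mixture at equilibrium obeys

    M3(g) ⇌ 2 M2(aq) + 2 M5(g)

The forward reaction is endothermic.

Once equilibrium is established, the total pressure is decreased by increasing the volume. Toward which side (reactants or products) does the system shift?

right

Gas moles: reactants 1, products 2 (Δn_gas = +1). Expansion shifts the system toward the side with more moles of gas — to the right.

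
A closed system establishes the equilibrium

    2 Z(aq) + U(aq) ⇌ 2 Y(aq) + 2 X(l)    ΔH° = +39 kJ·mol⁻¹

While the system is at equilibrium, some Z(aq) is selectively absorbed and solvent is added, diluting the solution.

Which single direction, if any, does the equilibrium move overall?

left

Removing Z (aq), a reactant, drives the reaction to the left.
Dilution lowers every aqueous concentration by the same factor. Δn_aq = 2 − 3 = -1, so the system shifts toward the side with more dissolved moles — to the left.
All effects act in the same direction — net shift to the left.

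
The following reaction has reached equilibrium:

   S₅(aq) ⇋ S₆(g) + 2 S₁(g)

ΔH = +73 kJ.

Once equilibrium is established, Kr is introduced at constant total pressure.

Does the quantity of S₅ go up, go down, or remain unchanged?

decreases

Adding inert gas at constant total pressure expands the volume and lowers every reacting partial pressure. With Δn_gas = 3 − 0 = +3, Q moves away from K toward the side with fewer gas moles, so the system shifts toward the side with more gas moles — to the right.
The net shift is to the right. S₅ is a reactant, so its amount decreases.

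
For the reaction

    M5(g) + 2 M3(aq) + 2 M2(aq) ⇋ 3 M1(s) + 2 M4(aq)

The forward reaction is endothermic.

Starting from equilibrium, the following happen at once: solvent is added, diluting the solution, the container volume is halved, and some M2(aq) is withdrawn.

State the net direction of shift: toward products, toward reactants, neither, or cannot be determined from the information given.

cannot be determined

Dilution lowers every aqueous concentration by the same factor. Δn_aq = 2 − 4 = -2, so the system shifts toward the side with more dissolved moles — to the left.
Gas moles: reactants 1, products 0 (Δn_gas = -1). Compression shifts the system toward the side with fewer moles of gas — to the right.
Removing M2 (aq), a reactant, drives the reaction to the left.
The individual effects push in opposite directions; without quantitative information the net direction cannot be determined.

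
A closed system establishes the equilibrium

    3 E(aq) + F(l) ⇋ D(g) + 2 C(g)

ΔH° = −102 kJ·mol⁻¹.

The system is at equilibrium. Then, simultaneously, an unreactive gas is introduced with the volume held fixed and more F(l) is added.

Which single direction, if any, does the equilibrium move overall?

At constant volume, adding an inert gas leaves every reacting species' partial pressure unchanged, so Q is unchanged — no shift from this change.
F is a pure liquid; its activity is 1 regardless of amount, so Q is unaffected — no shift from this change.
None of the changes alters Q relative to K, so there is no net shift.

no shift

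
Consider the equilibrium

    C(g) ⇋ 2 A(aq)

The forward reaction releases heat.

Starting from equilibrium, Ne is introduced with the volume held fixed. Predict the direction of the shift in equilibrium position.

At constant volume, adding an inert gas leaves every reacting species' partial pressure unchanged, so Q is unchanged — no shift from this change.

no shift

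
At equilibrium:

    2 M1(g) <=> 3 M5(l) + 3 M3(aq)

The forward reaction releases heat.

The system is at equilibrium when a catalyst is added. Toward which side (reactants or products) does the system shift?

no shift

A catalyst speeds both forward and reverse rates equally; it changes neither Q nor K — no shift from this change.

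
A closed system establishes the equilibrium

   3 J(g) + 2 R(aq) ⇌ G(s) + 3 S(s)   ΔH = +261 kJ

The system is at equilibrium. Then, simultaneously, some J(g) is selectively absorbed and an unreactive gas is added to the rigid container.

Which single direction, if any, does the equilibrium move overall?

Removing J (g), a reactant, drives the reaction to the left.
At constant volume, adding an inert gas leaves every reacting species' partial pressure unchanged, so Q is unchanged — no shift from this change.
Only the nonzero effect(s) matter; the net shift is to the left.

left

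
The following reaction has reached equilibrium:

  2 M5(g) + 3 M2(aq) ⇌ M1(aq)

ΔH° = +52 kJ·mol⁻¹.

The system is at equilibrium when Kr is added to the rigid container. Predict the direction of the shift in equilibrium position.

no shift

At constant volume, adding an inert gas leaves every reacting species' partial pressure unchanged, so Q is unchanged — no shift from this change.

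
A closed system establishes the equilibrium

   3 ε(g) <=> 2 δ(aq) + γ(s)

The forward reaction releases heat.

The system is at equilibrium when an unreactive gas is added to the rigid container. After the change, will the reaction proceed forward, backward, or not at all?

At constant volume, adding an inert gas leaves every reacting species' partial pressure unchanged, so Q is unchanged — no shift from this change.

no shift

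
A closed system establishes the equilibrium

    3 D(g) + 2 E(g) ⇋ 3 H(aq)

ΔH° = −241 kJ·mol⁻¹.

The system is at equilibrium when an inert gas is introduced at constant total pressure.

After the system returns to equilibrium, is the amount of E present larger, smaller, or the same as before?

Adding inert gas at constant total pressure expands the volume and lowers every reacting partial pressure. With Δn_gas = 0 − 5 = -5, Q moves away from K toward the side with fewer gas moles, so the system shifts toward the side with more gas moles — to the left.
The net shift is to the left. E is a reactant, so its amount increases.

increases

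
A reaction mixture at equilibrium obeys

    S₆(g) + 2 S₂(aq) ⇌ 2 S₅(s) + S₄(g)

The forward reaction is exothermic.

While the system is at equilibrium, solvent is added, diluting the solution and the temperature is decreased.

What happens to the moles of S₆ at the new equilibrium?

cannot be determined

Dilution lowers every aqueous concentration by the same factor. Δn_aq = 0 − 2 = -2, so the system shifts toward the side with more dissolved moles — to the left.
The forward reaction is exothermic. Lowering T favours the exothermic direction — shift to the right.
The two effects oppose each other, so the net shift — and hence the change in S₆ — cannot be determined from the given information.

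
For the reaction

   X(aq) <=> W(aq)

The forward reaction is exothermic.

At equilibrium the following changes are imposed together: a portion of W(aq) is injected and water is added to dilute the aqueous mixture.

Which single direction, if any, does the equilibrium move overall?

left

Adding W (aq), a product, drives the reaction to the left.
Dilution scales every aqueous concentration by the same factor. Δn_aq = 1 − 1 = 0, so Q is unchanged — no shift.
Only the nonzero effect(s) matter; the net shift is to the left.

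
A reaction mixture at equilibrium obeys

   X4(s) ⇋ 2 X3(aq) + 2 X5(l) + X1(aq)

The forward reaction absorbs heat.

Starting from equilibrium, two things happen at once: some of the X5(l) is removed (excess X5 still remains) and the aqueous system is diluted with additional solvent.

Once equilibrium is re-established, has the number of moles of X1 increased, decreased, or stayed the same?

X5 is a pure liquid; its activity is 1 regardless of amount, so Q is unaffected — no shift from this change.
Dilution lowers every aqueous concentration by the same factor. Δn_aq = 3 − 0 = +3, so the system shifts toward the side with more dissolved moles — to the right.
The net shift is to the right. X1 is a product, so its amount increases.

increases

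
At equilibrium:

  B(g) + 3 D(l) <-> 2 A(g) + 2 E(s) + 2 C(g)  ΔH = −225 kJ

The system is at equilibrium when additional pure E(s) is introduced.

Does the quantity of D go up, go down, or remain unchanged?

unchanged

E is a pure solid; its activity is 1 regardless of amount, so Q is unaffected — no shift from this change.
No net shift occurs, so the amount of D is unchanged.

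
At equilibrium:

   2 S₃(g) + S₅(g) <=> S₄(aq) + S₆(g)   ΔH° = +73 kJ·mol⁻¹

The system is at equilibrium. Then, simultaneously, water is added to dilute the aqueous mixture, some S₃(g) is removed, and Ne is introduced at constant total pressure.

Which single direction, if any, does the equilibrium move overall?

cannot be determined

Dilution lowers every aqueous concentration by the same factor. Δn_aq = 1 − 0 = +1, so the system shifts toward the side with more dissolved moles — to the right.
Removing S₃ (g), a reactant, drives the reaction to the left.
Adding inert gas at constant total pressure expands the volume and lowers every reacting partial pressure. With Δn_gas = 1 − 3 = -2, Q moves away from K toward the side with fewer gas moles, so the system shifts toward the side with more gas moles — to the left.
The individual effects push in opposite directions; without quantitative information the net direction cannot be determined.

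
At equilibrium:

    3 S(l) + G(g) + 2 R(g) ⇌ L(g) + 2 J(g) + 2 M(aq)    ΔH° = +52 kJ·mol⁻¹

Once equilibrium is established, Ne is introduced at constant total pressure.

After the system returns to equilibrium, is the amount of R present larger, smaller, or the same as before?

unchanged

Adding inert gas at constant total pressure expands the volume, scaling every reacting partial pressure by the same factor. Δn_gas = 3 − 3 = 0, so Q is unchanged — no shift.
No net shift occurs, so the amount of R is unchanged.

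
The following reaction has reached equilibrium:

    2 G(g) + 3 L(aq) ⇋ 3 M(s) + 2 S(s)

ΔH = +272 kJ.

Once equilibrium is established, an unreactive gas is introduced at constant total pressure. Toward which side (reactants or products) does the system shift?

left

Adding inert gas at constant total pressure expands the volume and lowers every reacting partial pressure. With Δn_gas = 0 − 2 = -2, Q moves away from K toward the side with fewer gas moles, so the system shifts toward the side with more gas moles — to the left.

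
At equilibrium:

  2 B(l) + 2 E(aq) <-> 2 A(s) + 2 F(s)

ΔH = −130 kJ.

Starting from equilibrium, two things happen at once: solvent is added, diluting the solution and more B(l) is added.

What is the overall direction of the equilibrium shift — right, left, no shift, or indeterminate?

Dilution lowers every aqueous concentration by the same factor. Δn_aq = 0 − 2 = -2, so the system shifts toward the side with more dissolved moles — to the left.
B is a pure liquid; its activity is 1 regardless of amount, so Q is unaffected — no shift from this change.
Only the nonzero effect(s) matter; the net shift is to the left.

left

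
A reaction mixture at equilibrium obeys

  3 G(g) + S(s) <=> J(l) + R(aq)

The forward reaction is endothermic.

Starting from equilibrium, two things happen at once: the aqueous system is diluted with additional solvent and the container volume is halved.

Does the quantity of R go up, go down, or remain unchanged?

increases

Dilution lowers every aqueous concentration by the same factor. Δn_aq = 1 − 0 = +1, so the system shifts toward the side with more dissolved moles — to the right.
Gas moles: reactants 3, products 0 (Δn_gas = -3). Compression shifts the system toward the side with fewer moles of gas — to the right.
The net shift is to the right. R is a product, so its amount increases.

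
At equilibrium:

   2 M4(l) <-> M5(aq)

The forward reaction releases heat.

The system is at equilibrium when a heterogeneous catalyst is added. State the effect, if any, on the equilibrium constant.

The equilibrium constant depends only on temperature. This perturbation changes neither the position of equilibrium nor K.

unchanged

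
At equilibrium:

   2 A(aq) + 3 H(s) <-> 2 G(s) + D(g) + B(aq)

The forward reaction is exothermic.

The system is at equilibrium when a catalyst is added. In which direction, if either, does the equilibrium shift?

A catalyst speeds both forward and reverse rates equally; it changes neither Q nor K — no shift from this change.

no shift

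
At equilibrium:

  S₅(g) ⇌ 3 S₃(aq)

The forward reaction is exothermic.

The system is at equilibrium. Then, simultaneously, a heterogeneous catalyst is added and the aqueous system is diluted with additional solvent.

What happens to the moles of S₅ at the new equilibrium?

A catalyst speeds both forward and reverse rates equally; it changes neither Q nor K — no shift from this change.
Dilution lowers every aqueous concentration by the same factor. Δn_aq = 3 − 0 = +3, so the system shifts toward the side with more dissolved moles — to the right.
The net shift is to the right. S₅ is a reactant, so its amount decreases.

decreases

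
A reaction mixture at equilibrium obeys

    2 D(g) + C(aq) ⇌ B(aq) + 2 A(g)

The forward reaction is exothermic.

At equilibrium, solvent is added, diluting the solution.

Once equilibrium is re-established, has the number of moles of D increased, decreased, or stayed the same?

unchanged

Dilution scales every aqueous concentration by the same factor. Δn_aq = 1 − 1 = 0, so Q is unchanged — no shift.
No net shift occurs, so the amount of D is unchanged.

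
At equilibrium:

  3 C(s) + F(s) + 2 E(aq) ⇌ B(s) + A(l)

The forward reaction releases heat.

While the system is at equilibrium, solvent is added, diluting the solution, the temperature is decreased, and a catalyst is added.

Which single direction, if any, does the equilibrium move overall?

cannot be determined

Dilution lowers every aqueous concentration by the same factor. Δn_aq = 0 − 2 = -2, so the system shifts toward the side with more dissolved moles — to the left.
The forward reaction is exothermic. Lowering T favours the exothermic direction — shift to the right.
A catalyst speeds both forward and reverse rates equally; it changes neither Q nor K — no shift from this change.
The individual effects push in opposite directions; without quantitative information the net direction cannot be determined.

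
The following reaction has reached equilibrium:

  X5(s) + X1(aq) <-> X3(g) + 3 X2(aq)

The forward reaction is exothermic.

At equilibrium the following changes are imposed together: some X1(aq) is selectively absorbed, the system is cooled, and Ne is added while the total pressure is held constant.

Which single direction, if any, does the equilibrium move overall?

cannot be determined

Removing X1 (aq), a reactant, drives the reaction to the left.
The forward reaction is exothermic. Lowering T favours the exothermic direction — shift to the right.
Adding inert gas at constant total pressure expands the volume and lowers every reacting partial pressure. With Δn_gas = 1 − 0 = +1, Q moves away from K toward the side with fewer gas moles, so the system shifts toward the side with more gas moles — to the right.
The individual effects push in opposite directions; without quantitative information the net direction cannot be determined.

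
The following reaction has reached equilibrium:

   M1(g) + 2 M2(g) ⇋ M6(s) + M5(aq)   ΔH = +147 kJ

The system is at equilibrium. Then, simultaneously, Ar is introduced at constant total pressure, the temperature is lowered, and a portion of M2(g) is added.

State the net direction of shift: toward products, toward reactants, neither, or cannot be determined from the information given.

cannot be determined

Adding inert gas at constant total pressure expands the volume and lowers every reacting partial pressure. With Δn_gas = 0 − 3 = -3, Q moves away from K toward the side with fewer gas moles, so the system shifts toward the side with more gas moles — to the left.
The forward reaction is endothermic. Lowering T favours the exothermic direction — shift to the left.
Adding M2 (g), a reactant, drives the reaction to the right.
The individual effects push in opposite directions; without quantitative information the net direction cannot be determined.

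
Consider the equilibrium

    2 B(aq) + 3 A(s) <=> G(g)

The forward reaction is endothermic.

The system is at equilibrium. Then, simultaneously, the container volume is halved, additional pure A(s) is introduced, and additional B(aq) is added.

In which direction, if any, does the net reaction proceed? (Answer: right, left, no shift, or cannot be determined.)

cannot be determined

Gas moles: reactants 0, products 1 (Δn_gas = +1). Compression shifts the system toward the side with fewer moles of gas — to the left.
A is a pure solid; its activity is 1 regardless of amount, so Q is unaffected — no shift from this change.
Adding B (aq), a reactant, drives the reaction to the right.
The individual effects push in opposite directions; without quantitative information the net direction cannot be determined.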